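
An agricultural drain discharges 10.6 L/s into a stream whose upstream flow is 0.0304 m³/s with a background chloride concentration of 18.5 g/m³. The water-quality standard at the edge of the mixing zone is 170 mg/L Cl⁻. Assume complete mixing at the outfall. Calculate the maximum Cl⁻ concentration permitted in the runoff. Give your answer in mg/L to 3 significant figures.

604 mg/L

10.6 L/s = 0.0106 m³/s.
Mass balance: 170·0.041 = 0.0106·Cₑ + 0.0304·18.5.
Cₑ = (6.97 − 0.5624) / 0.0106 = 604.5 mg/L.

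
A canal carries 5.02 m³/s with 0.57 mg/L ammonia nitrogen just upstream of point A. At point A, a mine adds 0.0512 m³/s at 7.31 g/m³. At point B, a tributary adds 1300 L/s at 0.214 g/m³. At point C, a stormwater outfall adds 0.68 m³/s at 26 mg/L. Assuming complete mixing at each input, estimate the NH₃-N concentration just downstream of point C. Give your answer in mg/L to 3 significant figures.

After input A: C = (5.02·0.57 + 0.0512·7.31) / 5.071 = 0.638 mg/L.
1300 L/s = 1.3 m³/s.
After input B: C = (5.071·0.638 + 1.3·0.214) / 6.371 = 0.5515 mg/L.
After input C: C = (6.371·0.5515 + 0.68·26) / 7.051 = 3.006 mg/L.

3.01 mg/L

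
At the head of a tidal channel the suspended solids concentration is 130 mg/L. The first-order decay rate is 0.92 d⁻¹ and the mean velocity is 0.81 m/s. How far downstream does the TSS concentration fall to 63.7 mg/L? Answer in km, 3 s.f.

54.3 km

From C = C₀·e^(−kt), t = ln(C₀/C)/k = ln(130/63.7)/0.92 = 0.7133/0.92 = 0.7754 d.
Distance = v·t = 0.81 m/s × 6.699e+04 s = 5.426e+04 m = 54.26 km.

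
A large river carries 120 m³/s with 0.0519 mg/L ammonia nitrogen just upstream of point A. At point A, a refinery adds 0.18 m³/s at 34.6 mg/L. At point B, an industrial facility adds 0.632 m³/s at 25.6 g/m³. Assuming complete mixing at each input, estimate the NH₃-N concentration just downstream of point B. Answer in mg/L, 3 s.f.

After input A: C = (120·0.0519 + 0.18·34.6) / 120.2 = 0.1036 mg/L.
After input B: C = (120.2·0.1036 + 0.632·25.6) / 120.8 = 0.237 mg/L.

0.237 mg/L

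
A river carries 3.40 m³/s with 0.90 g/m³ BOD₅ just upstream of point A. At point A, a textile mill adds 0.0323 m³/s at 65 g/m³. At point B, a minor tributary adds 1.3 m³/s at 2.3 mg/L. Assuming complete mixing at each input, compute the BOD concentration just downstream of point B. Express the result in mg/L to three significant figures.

After input A: C = (3.4·0.9 + 0.0323·65) / 3.432 = 1.503 mg/L.
After input B: C = (3.432·1.503 + 1.3·2.3) / 4.732 = 1.722 mg/L.

1.72 mg/L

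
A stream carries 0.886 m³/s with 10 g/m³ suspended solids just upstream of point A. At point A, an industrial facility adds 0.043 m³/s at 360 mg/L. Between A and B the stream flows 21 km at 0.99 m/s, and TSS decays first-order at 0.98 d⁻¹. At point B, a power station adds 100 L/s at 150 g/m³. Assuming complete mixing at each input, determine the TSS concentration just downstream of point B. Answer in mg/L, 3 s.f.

After input A: C = (0.886·10 + 0.043·360) / 0.929 = 26.2 mg/L.
Over the 21 km reach to input B (t = 2.121e+04 s = 0.2455 d), decay gives C = 26.2·exp(−0.98·0.2455) = 20.6 mg/L.
100 L/s = 0.1 m³/s.
After input B: C = (0.929·20.6 + 0.1·150) / 1.029 = 33.17 mg/L.

33.2 mg/L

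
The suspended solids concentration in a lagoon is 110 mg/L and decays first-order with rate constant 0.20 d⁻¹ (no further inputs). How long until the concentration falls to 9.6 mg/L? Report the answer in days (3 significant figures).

12.2 d

t = ln(C₀/C)/k = ln(110/9.6)/0.20 = 2.439/0.20 = 12.19 d.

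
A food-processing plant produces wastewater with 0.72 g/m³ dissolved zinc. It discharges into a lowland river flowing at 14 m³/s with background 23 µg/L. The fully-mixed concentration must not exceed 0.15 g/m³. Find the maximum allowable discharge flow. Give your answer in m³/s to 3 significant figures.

23 µg/L = 0.023 mg/L.
Mass balance at complete mixing: C_std·(Q_w + Q_r) = Q_w·C_e + Q_r·C_b.
Rearranging, Q_w = Q_r·(C_std − C_b)/(C_e − C_std) = 14·(0.15 − 0.023) / (0.72 − 0.15) = 3.119 m³/s.

3.12 m³/s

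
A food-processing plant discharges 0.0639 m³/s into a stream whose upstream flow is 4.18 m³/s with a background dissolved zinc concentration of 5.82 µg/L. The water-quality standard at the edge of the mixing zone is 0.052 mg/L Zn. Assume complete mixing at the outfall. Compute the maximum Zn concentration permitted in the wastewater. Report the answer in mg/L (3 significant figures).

3.07 mg/L

5.82 µg/L = 0.00582 mg/L.
Mass balance: 0.052·4.244 = 0.0639·Cₑ + 4.18·0.00582.
Cₑ = (0.2207 − 0.02433) / 0.0639 = 3.073 mg/L.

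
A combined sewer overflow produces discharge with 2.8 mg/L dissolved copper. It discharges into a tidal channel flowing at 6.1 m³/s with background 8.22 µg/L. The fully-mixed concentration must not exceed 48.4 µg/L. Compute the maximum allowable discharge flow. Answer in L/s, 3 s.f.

89.1 L/s

8.22 µg/L = 0.00822 mg/L.
48.4 µg/L = 0.0484 mg/L.
Mass balance at complete mixing: C_std·(Q_w + Q_r) = Q_w·C_e + Q_r·C_b.
Rearranging, Q_w = Q_r·(C_std − C_b)/(C_e − C_std) = 6.1·(0.0484 − 0.00822) / (2.8 − 0.0484) = 0.08907 m³/s.
= 89.07 L/s.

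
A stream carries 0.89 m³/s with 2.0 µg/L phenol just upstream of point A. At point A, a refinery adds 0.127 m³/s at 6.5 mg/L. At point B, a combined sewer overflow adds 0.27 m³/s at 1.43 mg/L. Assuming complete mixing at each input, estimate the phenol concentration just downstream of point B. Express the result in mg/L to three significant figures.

0.943 mg/L

2.0 µg/L = 0.002 mg/L.
After input A: C = (0.89·0.002 + 0.127·6.5) / 1.017 = 0.8135 mg/L.
After input B: C = (1.017·0.8135 + 0.27·1.43) / 1.287 = 0.9428 mg/L.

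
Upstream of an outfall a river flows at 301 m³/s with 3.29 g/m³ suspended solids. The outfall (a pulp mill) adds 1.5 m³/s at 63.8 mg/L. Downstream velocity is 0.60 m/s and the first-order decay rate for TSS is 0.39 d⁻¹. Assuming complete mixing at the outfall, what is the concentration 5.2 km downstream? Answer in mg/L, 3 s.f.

3.45 mg/L

After complete mixing, C₀ = (1.5·63.8 + 301·3.29) / 302.5 = 3.59 mg/L.
Travel time t = 5200 m / 0.60 m/s = 8667 s = 0.1003 d.
C = 3.59·exp(−0.39·0.1003) = 3.59·0.9616 = 3.452 mg/L.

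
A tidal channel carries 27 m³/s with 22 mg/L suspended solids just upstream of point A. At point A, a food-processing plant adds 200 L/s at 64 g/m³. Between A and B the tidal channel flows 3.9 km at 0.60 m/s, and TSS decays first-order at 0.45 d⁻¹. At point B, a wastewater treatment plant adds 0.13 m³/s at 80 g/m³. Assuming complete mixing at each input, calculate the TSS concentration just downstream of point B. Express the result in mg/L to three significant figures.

200 L/s = 0.2 m³/s.
After input A: C = (27·22 + 0.2·64) / 27.2 = 22.31 mg/L.
Over the 3.9 km reach to input B (t = 6500 s = 0.07523 d), decay gives C = 22.31·exp(−0.45·0.07523) = 21.57 mg/L.
After input B: C = (27.2·21.57 + 0.13·80) / 27.33 = 21.84 mg/L.

21.8 mg/L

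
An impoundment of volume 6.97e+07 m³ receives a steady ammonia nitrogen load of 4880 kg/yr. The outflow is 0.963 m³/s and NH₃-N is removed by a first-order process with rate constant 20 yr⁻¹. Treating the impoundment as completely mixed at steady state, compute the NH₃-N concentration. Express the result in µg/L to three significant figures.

3.43 µg/L

Outflow Q = 0.963 m³/s × 3.156e+07 s/yr = 3.039e+07 m³/yr.
Steady-state CSTR mass balance: W = Q·C + k·V·C, so C = W/(Q + kV).
Q + kV = 3.039e+07 + 20·6.97e+07 = 1.424e+09 m³/yr.
C = 4880/1.424e+09 = 3.426e-06 kg/m³ = 0.003426 mg/L = 3.426 µg/L.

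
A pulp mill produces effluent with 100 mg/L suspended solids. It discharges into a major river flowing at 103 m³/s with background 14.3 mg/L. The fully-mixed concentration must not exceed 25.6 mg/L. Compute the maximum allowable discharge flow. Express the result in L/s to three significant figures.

Mass balance at complete mixing: C_std·(Q_w + Q_r) = Q_w·C_e + Q_r·C_b.
Rearranging, Q_w = Q_r·(C_std − C_b)/(C_e − C_std) = 103·(25.6 − 14.3) / (100 − 25.6) = 15.64 m³/s.
= 1.564e+04 L/s.

15600 L/s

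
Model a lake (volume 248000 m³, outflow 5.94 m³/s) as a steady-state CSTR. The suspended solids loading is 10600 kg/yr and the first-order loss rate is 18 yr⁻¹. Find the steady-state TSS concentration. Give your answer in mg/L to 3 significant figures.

0.0552 mg/L

Outflow Q = 5.94 m³/s × 3.156e+07 s/yr = 1.875e+08 m³/yr.
Steady-state CSTR mass balance: W = Q·C + k·V·C, so C = W/(Q + kV).
Q + kV = 1.875e+08 + 18·248000 = 1.919e+08 m³/yr.
C = 10600/1.919e+08 = 5.523e-05 kg/m³ = 0.05523 mg/L.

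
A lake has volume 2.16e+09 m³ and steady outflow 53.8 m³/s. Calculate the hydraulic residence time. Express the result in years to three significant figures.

Q = 53.8 m³/s × 3.156e+07 s/yr = 1.698e+09 m³/yr.
Hydraulic residence time τ = V/Q = 2.16e+09/1.698e+09 = 1.272 yr.

1.27 yr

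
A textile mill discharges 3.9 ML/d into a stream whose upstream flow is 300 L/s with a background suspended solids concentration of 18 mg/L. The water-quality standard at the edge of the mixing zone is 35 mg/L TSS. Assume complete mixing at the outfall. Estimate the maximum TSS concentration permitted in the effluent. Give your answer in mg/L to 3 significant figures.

148 mg/L

3.9 ML/d = 0.04514 m³/s.
300 L/s = 0.3 m³/s.
Mass balance: 35·0.3451 = 0.04514·Cₑ + 0.3·18.
Cₑ = (12.08 − 5.4) / 0.04514 = 148 mg/L.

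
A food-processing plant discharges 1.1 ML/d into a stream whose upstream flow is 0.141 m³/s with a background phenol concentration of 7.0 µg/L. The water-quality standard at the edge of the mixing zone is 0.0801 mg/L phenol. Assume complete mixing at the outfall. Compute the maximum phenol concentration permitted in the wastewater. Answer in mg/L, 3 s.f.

0.890 mg/L

1.1 ML/d = 0.01273 m³/s.
7.0 µg/L = 0.007 mg/L.
Mass balance: 0.0801·0.1537 = 0.01273·Cₑ + 0.141·0.007.
Cₑ = (0.01231 − 0.000987) / 0.01273 = 0.8897 mg/L.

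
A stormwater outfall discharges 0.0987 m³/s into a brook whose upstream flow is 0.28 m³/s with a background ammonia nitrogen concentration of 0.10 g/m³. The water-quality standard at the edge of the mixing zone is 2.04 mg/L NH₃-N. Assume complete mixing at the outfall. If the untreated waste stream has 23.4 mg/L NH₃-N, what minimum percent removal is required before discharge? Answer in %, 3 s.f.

Mass balance: 2.04·0.3787 = 0.0987·Cₑ + 0.28·0.1.
Cₑ = (0.7725 − 0.028) / 0.0987 = 7.544 mg/L.
Required removal = 1 − 7.544/23.4 = 67.76 %.

67.8 %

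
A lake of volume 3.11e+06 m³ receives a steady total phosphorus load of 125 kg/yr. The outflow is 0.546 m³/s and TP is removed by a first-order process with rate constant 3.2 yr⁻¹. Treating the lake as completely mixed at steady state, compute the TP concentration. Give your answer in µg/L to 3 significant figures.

Outflow Q = 0.546 m³/s × 3.156e+07 s/yr = 1.723e+07 m³/yr.
Steady-state CSTR mass balance: W = Q·C + k·V·C, so C = W/(Q + kV).
Q + kV = 1.723e+07 + 3.2·3.11e+06 = 2.718e+07 m³/yr.
C = 125/2.718e+07 = 4.599e-06 kg/m³ = 0.004599 mg/L = 4.599 µg/L.

4.60 µg/L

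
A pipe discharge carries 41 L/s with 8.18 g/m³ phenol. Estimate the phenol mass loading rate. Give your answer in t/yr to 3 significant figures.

41 L/s = 0.041 m³/s.
Mass flux = Q·C = 0.041 m³/s × 8.18 g/m³ = 0.3354 g/s.
= 0.3354 g/s × 31.56 = 10.58 t/yr.

10.6 t/yr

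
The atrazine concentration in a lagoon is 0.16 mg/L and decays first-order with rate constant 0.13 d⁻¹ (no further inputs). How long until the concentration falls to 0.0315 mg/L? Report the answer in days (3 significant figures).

12.5 d

t = ln(C₀/C)/k = ln(0.16/0.0315)/0.13 = 1.625/0.13 = 12.5 d.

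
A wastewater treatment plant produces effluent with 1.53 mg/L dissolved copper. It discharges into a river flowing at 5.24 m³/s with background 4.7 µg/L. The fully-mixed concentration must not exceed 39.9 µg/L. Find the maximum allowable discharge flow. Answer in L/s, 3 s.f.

124 L/s

4.7 µg/L = 0.0047 mg/L.
39.9 µg/L = 0.0399 mg/L.
Mass balance at complete mixing: C_std·(Q_w + Q_r) = Q_w·C_e + Q_r·C_b.
Rearranging, Q_w = Q_r·(C_std − C_b)/(C_e − C_std) = 5.24·(0.0399 − 0.0047) / (1.53 − 0.0399) = 0.1238 m³/s.
= 123.8 L/s.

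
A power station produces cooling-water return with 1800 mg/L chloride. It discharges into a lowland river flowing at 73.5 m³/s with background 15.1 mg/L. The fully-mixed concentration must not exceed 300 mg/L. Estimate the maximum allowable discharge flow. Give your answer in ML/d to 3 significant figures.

1210 ML/d

Mass balance at complete mixing: C_std·(Q_w + Q_r) = Q_w·C_e + Q_r·C_b.
Rearranging, Q_w = Q_r·(C_std − C_b)/(C_e − C_std) = 73.5·(300 − 15.1) / (1800 − 300) = 13.96 m³/s.
= 1206 ML/d.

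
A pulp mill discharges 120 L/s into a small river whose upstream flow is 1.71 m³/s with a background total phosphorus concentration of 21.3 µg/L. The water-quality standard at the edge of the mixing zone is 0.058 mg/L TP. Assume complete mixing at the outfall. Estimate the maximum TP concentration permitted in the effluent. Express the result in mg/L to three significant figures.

0.581 mg/L

120 L/s = 0.12 m³/s.
21.3 µg/L = 0.0213 mg/L.
Mass balance: 0.058·1.83 = 0.12·Cₑ + 1.71·0.0213.
Cₑ = (0.1061 − 0.03642) / 0.12 = 0.581 mg/L.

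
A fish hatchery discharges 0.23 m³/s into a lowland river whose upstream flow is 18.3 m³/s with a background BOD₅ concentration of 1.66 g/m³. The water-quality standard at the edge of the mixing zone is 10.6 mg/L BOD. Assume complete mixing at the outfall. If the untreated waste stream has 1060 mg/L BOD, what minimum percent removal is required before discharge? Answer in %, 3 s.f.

Mass balance: 10.6·18.53 = 0.23·Cₑ + 18.3·1.66.
Cₑ = (196.4 − 30.38) / 0.23 = 721.9 mg/L.
Required removal = 1 − 721.9/1060 = 31.89 %.

31.9 %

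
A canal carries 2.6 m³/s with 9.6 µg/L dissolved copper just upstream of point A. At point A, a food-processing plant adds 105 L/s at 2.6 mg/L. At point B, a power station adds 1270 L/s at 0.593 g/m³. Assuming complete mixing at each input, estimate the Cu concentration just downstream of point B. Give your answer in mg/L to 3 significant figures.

9.6 µg/L = 0.0096 mg/L.
105 L/s = 0.105 m³/s.
After input A: C = (2.6·0.0096 + 0.105·2.6) / 2.705 = 0.1102 mg/L.
1270 L/s = 1.27 m³/s.
After input B: C = (2.705·0.1102 + 1.27·0.593) / 3.975 = 0.2644 mg/L.

0.264 mg/L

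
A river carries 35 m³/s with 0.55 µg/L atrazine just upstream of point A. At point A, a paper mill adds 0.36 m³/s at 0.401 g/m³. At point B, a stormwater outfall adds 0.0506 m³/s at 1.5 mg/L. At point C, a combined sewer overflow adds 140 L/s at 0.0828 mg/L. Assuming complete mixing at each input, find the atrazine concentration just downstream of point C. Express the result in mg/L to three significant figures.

0.55 µg/L = 0.00055 mg/L.
After input A: C = (35·0.00055 + 0.36·0.401) / 35.36 = 0.004627 mg/L.
After input B: C = (35.36·0.004627 + 0.0506·1.5) / 35.41 = 0.006764 mg/L.
140 L/s = 0.14 m³/s.
After input C: C = (35.41·0.006764 + 0.14·0.0828) / 35.55 = 0.007063 mg/L.

0.00706 mg/L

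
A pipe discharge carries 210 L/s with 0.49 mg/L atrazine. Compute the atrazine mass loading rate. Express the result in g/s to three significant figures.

0.103 g/s

210 L/s = 0.21 m³/s.
Mass flux = Q·C = 0.21 m³/s × 0.49 g/m³ = 0.1029 g/s.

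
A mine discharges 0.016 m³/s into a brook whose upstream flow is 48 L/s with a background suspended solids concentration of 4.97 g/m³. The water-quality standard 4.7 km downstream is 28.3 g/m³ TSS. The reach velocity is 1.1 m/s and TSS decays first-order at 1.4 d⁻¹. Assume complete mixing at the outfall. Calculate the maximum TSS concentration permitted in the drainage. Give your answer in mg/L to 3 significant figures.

48 L/s = 0.048 m³/s.
Travel time to the compliance point: t = 4700/1.1 = 4273 s = 0.04945 d; decay factor exp(−1.4·0.04945) = 0.9331.
So the concentration just after mixing may be at most 28.3/0.9331 = 30.33 mg/L.
Mass balance: 30.33·0.064 = 0.016·Cₑ + 0.048·4.97.
Cₑ = (1.941 − 0.2386) / 0.016 = 106.4 mg/L.

106 mg/L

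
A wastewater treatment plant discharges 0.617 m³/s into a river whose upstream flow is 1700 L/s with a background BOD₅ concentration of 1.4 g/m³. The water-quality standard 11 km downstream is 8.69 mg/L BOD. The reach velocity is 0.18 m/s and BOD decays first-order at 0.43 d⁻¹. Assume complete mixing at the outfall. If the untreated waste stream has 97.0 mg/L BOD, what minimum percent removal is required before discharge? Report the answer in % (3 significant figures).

58.4 %

1700 L/s = 1.7 m³/s.
Travel time to the compliance point: t = 1.1e+04/0.18 = 6.111e+04 s = 0.7073 d; decay factor exp(−0.43·0.7073) = 0.7378.
So the concentration just after mixing may be at most 8.69/0.7378 = 11.78 mg/L.
Mass balance: 11.78·2.317 = 0.617·Cₑ + 1.7·1.4.
Cₑ = (27.29 − 2.38) / 0.617 = 40.38 mg/L.
Required removal = 1 − 40.38/97.0 = 58.38 %.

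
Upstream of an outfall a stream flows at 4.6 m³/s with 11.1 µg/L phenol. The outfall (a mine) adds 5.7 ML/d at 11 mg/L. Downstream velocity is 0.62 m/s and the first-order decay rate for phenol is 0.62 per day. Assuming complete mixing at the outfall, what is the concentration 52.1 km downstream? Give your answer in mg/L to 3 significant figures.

5.7 ML/d = 0.06597 m³/s.
11.1 µg/L = 0.0111 mg/L.
After complete mixing, C₀ = (0.06597·11 + 4.6·0.0111) / 4.666 = 0.1665 mg/L.
Travel time t = 5.21e+04 m / 0.62 m/s = 8.403e+04 s = 0.9726 d.
C = 0.1665·exp(−0.62·0.9726) = 0.1665·0.5472 = 0.09109 mg/L.

0.0911 mg/L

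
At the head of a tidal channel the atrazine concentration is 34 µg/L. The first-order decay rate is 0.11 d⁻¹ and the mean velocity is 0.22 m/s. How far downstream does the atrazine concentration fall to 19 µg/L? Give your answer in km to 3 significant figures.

From C = C₀·e^(−kt), t = ln(C₀/C)/k = ln(34/19)/0.11 = 0.5819/0.11 = 5.29 d.
Distance = v·t = 0.22 m/s × 4.571e+05 s = 1.006e+05 m = 100.6 km.

101 km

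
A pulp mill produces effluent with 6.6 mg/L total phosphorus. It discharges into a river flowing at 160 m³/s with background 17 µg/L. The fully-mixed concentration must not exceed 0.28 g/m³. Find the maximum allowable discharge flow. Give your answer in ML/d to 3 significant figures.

575 ML/d

17 µg/L = 0.017 mg/L.
Mass balance at complete mixing: C_std·(Q_w + Q_r) = Q_w·C_e + Q_r·C_b.
Rearranging, Q_w = Q_r·(C_std − C_b)/(C_e − C_std) = 160·(0.28 − 0.017) / (6.6 − 0.28) = 6.658 m³/s.
= 575.3 ML/d.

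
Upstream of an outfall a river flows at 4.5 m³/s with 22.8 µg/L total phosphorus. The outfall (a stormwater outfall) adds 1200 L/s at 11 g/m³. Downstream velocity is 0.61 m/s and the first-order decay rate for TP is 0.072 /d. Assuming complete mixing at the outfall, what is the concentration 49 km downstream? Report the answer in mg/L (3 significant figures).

1200 L/s = 1.2 m³/s.
22.8 µg/L = 0.0228 mg/L.
After complete mixing, C₀ = (1.2·11 + 4.5·0.0228) / 5.7 = 2.334 mg/L.
Travel time t = 4.9e+04 m / 0.61 m/s = 8.033e+04 s = 0.9297 d.
C = 2.334·exp(−0.072·0.9297) = 2.334·0.9353 = 2.183 mg/L.

2.18 mg/L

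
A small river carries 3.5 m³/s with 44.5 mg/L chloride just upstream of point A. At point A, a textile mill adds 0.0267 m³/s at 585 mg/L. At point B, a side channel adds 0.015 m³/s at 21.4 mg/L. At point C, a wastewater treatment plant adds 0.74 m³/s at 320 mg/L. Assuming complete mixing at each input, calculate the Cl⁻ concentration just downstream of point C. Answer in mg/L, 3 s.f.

After input A: C = (3.5·44.5 + 0.0267·585) / 3.527 = 48.59 mg/L.
After input B: C = (3.527·48.59 + 0.015·21.4) / 3.542 = 48.48 mg/L.
After input C: C = (3.542·48.48 + 0.74·320) / 4.282 = 95.4 mg/L.

95.4 mg/L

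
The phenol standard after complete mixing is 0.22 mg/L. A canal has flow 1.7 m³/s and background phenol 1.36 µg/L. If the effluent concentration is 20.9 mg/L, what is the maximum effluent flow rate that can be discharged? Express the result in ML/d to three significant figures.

1.55 ML/d

1.36 µg/L = 0.00136 mg/L.
Mass balance at complete mixing: C_std·(Q_w + Q_r) = Q_w·C_e + Q_r·C_b.
Rearranging, Q_w = Q_r·(C_std − C_b)/(C_e − C_std) = 1.7·(0.22 − 0.00136) / (20.9 − 0.22) = 0.01797 m³/s.
= 1.553 ML/d.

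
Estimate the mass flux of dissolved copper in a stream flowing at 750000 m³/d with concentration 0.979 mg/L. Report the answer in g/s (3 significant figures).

8.50 g/s

750000 m³/d = 8.681 m³/s.
Mass flux = Q·C = 8.681 m³/s × 0.979 g/m³ = 8.498 g/s.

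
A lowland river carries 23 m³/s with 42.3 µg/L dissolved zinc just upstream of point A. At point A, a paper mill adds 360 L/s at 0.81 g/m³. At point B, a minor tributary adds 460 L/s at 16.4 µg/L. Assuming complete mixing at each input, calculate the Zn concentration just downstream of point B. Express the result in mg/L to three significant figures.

42.3 µg/L = 0.0423 mg/L.
360 L/s = 0.36 m³/s.
After input A: C = (23·0.0423 + 0.36·0.81) / 23.36 = 0.05413 mg/L.
460 L/s = 0.46 m³/s.
16.4 µg/L = 0.0164 mg/L.
After input B: C = (23.36·0.05413 + 0.46·0.0164) / 23.82 = 0.0534 mg/L.

0.0534 mg/L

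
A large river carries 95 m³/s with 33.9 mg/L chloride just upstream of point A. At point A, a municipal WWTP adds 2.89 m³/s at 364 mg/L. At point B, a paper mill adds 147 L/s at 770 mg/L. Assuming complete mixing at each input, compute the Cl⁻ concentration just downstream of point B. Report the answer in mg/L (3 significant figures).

After input A: C = (95·33.9 + 2.89·364) / 97.89 = 43.65 mg/L.
147 L/s = 0.147 m³/s.
After input B: C = (97.89·43.65 + 0.147·770) / 98.04 = 44.73 mg/L.

44.7 mg/L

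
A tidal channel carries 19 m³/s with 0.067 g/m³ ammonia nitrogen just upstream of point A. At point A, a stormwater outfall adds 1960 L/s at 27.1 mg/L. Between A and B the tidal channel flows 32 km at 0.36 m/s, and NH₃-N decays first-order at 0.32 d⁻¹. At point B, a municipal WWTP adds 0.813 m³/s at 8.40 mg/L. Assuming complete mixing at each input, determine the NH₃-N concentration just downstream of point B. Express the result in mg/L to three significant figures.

1960 L/s = 1.96 m³/s.
After input A: C = (19·0.067 + 1.96·27.1) / 20.96 = 2.595 mg/L.
Over the 32 km reach to input B (t = 8.889e+04 s = 1.029 d), decay gives C = 2.595·exp(−0.32·1.029) = 1.867 mg/L.
After input B: C = (20.96·1.867 + 0.813·8.4) / 21.77 = 2.111 mg/L.

2.11 mg/L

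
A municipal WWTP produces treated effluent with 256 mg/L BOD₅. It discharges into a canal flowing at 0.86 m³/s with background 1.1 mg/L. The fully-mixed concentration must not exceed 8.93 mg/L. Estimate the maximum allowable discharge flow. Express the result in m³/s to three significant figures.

Mass balance at complete mixing: C_std·(Q_w + Q_r) = Q_w·C_e + Q_r·C_b.
Rearranging, Q_w = Q_r·(C_std − C_b)/(C_e − C_std) = 0.86·(8.93 − 1.1) / (256 − 8.93) = 0.02725 m³/s.

0.0273 m³/s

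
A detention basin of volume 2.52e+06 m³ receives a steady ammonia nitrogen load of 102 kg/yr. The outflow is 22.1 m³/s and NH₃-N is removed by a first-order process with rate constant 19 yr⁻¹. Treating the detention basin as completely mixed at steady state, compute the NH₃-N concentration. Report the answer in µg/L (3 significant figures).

Outflow Q = 22.1 m³/s × 3.156e+07 s/yr = 6.974e+08 m³/yr.
Steady-state CSTR mass balance: W = Q·C + k·V·C, so C = W/(Q + kV).
Q + kV = 6.974e+08 + 19·2.52e+06 = 7.453e+08 m³/yr.
C = 102/7.453e+08 = 1.369e-07 kg/m³ = 0.0001369 mg/L = 0.1369 µg/L.

0.137 µg/L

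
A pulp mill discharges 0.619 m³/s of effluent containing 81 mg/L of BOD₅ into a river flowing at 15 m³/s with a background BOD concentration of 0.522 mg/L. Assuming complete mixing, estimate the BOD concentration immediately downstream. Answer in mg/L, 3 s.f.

3.71 mg/L

Flow-weighted mixing gives C = (0.619·81 + 15·0.522) / (0.619 + 15) = 57.97/15.62 = 3.711 mg/L.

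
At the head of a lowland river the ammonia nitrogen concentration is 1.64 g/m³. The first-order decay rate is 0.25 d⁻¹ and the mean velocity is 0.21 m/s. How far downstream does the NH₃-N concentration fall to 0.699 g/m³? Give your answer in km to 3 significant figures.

From C = C₀·e^(−kt), t = ln(C₀/C)/k = ln(1.64/0.699)/0.25 = 0.8528/0.25 = 3.411 d.
Distance = v·t = 0.21 m/s × 2.947e+05 s = 6.189e+04 m = 61.89 km.

61.9 km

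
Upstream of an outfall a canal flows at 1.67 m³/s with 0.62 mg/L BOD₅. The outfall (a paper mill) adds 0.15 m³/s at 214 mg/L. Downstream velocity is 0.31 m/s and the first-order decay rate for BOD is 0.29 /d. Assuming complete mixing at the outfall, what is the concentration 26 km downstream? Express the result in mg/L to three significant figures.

After complete mixing, C₀ = (0.15·214 + 1.67·0.62) / 1.82 = 18.21 mg/L.
Travel time t = 2.6e+04 m / 0.31 m/s = 8.387e+04 s = 0.9707 d.
C = 18.21·exp(−0.29·0.9707) = 18.21·0.7546 = 13.74 mg/L.

13.7 mg/L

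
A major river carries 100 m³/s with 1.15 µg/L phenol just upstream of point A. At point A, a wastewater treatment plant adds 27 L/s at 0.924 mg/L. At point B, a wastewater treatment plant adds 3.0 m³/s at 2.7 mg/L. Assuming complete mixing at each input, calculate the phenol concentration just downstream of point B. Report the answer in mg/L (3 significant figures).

0.0800 mg/L

1.15 µg/L = 0.00115 mg/L.
27 L/s = 0.027 m³/s.
After input A: C = (100·0.00115 + 0.027·0.924) / 100 = 0.001399 mg/L.
After input B: C = (100·0.001399 + 3·2.7) / 103 = 0.07998 mg/L.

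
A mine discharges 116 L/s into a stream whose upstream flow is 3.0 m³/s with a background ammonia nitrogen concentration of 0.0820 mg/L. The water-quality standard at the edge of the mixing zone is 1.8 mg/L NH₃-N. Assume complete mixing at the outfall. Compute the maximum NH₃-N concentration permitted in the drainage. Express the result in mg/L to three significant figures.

116 L/s = 0.116 m³/s.
Mass balance: 1.8·3.116 = 0.116·Cₑ + 3·0.082.
Cₑ = (5.609 − 0.246) / 0.116 = 46.23 mg/L.

46.2 mg/L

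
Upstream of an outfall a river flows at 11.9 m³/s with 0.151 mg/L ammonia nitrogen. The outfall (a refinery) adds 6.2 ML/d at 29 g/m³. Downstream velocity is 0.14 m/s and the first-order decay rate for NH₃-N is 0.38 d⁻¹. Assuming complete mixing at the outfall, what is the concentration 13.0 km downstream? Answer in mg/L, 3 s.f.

0.215 mg/L

6.2 ML/d = 0.07176 m³/s.
After complete mixing, C₀ = (0.07176·29 + 11.9·0.151) / 11.97 = 0.3239 mg/L.
Travel time t = 1.3e+04 m / 0.14 m/s = 9.286e+04 s = 1.075 d.
C = 0.3239·exp(−0.38·1.075) = 0.3239·0.6647 = 0.2153 mg/L.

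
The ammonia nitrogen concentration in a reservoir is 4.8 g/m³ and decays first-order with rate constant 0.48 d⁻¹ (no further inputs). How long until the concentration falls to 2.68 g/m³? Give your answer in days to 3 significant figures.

t = ln(C₀/C)/k = ln(4.8/2.68)/0.48 = 0.5828/0.48 = 1.214 d.

1.21 d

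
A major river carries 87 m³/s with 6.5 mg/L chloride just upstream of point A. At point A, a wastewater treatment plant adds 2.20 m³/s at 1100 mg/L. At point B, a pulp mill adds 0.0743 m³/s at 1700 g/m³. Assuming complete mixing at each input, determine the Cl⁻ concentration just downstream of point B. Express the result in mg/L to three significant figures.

34.9 mg/L

After input A: C = (87·6.5 + 2.2·1100) / 89.2 = 33.47 mg/L.
After input B: C = (89.2·33.47 + 0.0743·1700) / 89.27 = 34.86 mg/L.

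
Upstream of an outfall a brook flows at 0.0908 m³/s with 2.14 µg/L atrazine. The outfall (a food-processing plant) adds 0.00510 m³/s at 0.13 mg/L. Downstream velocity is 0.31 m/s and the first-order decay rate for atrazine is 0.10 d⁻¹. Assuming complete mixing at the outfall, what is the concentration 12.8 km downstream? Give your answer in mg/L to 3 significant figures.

0.00852 mg/L

2.14 µg/L = 0.00214 mg/L.
After complete mixing, C₀ = (0.0051·0.13 + 0.0908·0.00214) / 0.0959 = 0.00894 mg/L.
Travel time t = 1.28e+04 m / 0.31 m/s = 4.129e+04 s = 0.4779 d.
C = 0.00894·exp(−0.10·0.4779) = 0.00894·0.9533 = 0.008522 mg/L.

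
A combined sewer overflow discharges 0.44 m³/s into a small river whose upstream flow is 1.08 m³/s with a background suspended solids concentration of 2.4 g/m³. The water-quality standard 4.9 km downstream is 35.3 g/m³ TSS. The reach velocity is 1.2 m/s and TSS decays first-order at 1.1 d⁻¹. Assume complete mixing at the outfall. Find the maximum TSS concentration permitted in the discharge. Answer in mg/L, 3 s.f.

123 mg/L

Travel time to the compliance point: t = 4900/1.2 = 4083 s = 0.04726 d; decay factor exp(−1.1·0.04726) = 0.9493.
So the concentration just after mixing may be at most 35.3/0.9493 = 37.18 mg/L.
Mass balance: 37.18·1.52 = 0.44·Cₑ + 1.08·2.4.
Cₑ = (56.52 − 2.592) / 0.44 = 122.6 mg/L.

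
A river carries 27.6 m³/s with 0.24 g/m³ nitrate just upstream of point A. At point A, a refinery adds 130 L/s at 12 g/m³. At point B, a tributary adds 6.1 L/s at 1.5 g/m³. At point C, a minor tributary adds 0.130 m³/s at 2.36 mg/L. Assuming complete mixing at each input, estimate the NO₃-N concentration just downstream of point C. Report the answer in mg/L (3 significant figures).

0.305 mg/L

130 L/s = 0.13 m³/s.
After input A: C = (27.6·0.24 + 0.13·12) / 27.73 = 0.2951 mg/L.
6.1 L/s = 0.0061 m³/s.
After input B: C = (27.73·0.2951 + 0.0061·1.5) / 27.74 = 0.2954 mg/L.
After input C: C = (27.74·0.2954 + 0.13·2.36) / 27.87 = 0.305 mg/L.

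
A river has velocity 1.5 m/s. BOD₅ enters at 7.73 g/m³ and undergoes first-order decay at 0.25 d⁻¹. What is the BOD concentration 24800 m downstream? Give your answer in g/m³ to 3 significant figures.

Travel time t = 24800 m / 1.5 m/s = 2.48e+04/1.5 = 1.653e+04 s = 0.1914 d.
First-order decay: C = 7.73·exp(−0.25·0.1914) = 7.73·0.9533 = 7.369 g/m³.

7.37 g/m³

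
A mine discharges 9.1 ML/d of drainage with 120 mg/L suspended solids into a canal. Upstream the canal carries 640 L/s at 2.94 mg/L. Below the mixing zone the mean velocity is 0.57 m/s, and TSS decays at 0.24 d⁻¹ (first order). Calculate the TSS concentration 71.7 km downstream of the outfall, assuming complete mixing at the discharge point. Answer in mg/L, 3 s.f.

9.1 ML/d = 0.1053 m³/s.
640 L/s = 0.64 m³/s.
After complete mixing, C₀ = (0.1053·120 + 0.64·2.94) / 0.7453 = 19.48 mg/L.
Travel time t = 7.17e+04 m / 0.57 m/s = 1.258e+05 s = 1.456 d.
C = 19.48·exp(−0.24·1.456) = 19.48·0.7051 = 13.74 mg/L.

13.7 mg/L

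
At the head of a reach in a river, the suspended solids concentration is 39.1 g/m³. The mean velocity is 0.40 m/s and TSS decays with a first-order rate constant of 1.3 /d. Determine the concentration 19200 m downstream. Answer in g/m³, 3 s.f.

Travel time t = 19200 m / 0.40 m/s = 1.92e+04/0.40 = 4.8e+04 s = 0.5556 d.
First-order decay: C = 39.1·exp(−1.3·0.5556) = 39.1·0.4857 = 18.99 g/m³.

19.0 g/m³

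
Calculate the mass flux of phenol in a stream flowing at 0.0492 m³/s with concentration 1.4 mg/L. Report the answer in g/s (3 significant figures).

0.0689 g/s

Mass flux = Q·C = 0.0492 m³/s × 1.4 g/m³ = 0.06888 g/s.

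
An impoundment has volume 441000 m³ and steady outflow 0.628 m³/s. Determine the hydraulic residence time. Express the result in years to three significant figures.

Q = 0.628 m³/s × 3.156e+07 s/yr = 1.982e+07 m³/yr.
Hydraulic residence time τ = V/Q = 441000/1.982e+07 = 0.02225 yr.

0.0223 yr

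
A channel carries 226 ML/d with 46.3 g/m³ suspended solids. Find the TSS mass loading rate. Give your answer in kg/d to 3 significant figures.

226 ML/d = 2.616 m³/s.
Mass flux = Q·C = 2.616 m³/s × 46.3 g/m³ = 121.1 g/s.
= 121.1 g/s × 86.4 = 1.046e+04 kg/d.

10500 kg/d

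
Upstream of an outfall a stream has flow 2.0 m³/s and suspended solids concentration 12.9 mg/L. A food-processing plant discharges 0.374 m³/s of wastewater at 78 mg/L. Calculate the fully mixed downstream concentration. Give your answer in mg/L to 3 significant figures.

23.2 mg/L

Conservation of mass across the mixing zone: C = (0.374·78 + 2·12.9) / (0.374 + 2) = 54.97/2.374 = 23.16 mg/L.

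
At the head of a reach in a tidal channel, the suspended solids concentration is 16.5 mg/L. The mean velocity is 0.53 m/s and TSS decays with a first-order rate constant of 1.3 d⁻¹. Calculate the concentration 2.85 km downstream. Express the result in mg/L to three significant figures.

15.2 mg/L

Travel time t = 2.85 km / 0.53 m/s = 2850/0.53 = 5377 s = 0.06224 d.
First-order decay: C = 16.5·exp(−1.3·0.06224) = 16.5·0.9223 = 15.22 mg/L.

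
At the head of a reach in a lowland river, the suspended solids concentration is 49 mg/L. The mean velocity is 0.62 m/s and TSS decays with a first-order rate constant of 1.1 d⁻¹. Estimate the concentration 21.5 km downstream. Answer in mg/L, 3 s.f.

31.5 mg/L

Travel time t = 21.5 km / 0.62 m/s = 2.15e+04/0.62 = 3.468e+04 s = 0.4014 d.
First-order decay: C = 49·exp(−1.1·0.4014) = 49·0.6431 = 31.51 mg/L.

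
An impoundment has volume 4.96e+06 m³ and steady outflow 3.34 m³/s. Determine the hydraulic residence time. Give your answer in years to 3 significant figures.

Q = 3.34 m³/s × 3.156e+07 s/yr = 1.054e+08 m³/yr.
Hydraulic residence time τ = V/Q = 4.96e+06/1.054e+08 = 0.04706 yr.

0.0471 yr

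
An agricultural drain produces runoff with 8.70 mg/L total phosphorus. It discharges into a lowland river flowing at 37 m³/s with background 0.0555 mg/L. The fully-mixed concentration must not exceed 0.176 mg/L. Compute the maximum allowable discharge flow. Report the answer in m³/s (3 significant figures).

0.523 m³/s

Mass balance at complete mixing: C_std·(Q_w + Q_r) = Q_w·C_e + Q_r·C_b.
Rearranging, Q_w = Q_r·(C_std − C_b)/(C_e − C_std) = 37·(0.176 − 0.0555) / (8.7 − 0.176) = 0.5231 m³/s.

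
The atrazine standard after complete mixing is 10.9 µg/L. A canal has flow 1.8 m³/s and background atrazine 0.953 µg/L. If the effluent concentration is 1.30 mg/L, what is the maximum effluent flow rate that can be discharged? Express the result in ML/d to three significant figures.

0.953 µg/L = 0.000953 mg/L.
10.9 µg/L = 0.0109 mg/L.
Mass balance at complete mixing: C_std·(Q_w + Q_r) = Q_w·C_e + Q_r·C_b.
Rearranging, Q_w = Q_r·(C_std − C_b)/(C_e − C_std) = 1.8·(0.0109 − 0.000953) / (1.3 − 0.0109) = 0.01389 m³/s.
= 1.2 ML/d.

1.20 ML/d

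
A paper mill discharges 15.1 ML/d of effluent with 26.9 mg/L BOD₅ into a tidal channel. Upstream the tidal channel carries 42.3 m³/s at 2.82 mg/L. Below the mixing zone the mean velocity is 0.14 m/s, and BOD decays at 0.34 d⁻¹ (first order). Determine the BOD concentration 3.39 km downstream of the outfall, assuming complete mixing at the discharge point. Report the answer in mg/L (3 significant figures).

15.1 ML/d = 0.1748 m³/s.
After complete mixing, C₀ = (0.1748·26.9 + 42.3·2.82) / 42.47 = 2.919 mg/L.
Travel time t = 3390 m / 0.14 m/s = 2.421e+04 s = 0.2803 d.
C = 2.919·exp(−0.34·0.2803) = 2.919·0.9091 = 2.654 mg/L.

2.65 mg/L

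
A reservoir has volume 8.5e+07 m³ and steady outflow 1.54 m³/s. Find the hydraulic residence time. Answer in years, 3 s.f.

1.75 yr

Q = 1.54 m³/s × 3.156e+07 s/yr = 4.86e+07 m³/yr.
Hydraulic residence time τ = V/Q = 8.5e+07/4.86e+07 = 1.749 yr.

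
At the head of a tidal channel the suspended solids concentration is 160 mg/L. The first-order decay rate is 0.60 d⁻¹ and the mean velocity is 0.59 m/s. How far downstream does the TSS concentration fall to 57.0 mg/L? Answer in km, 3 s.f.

From C = C₀·e^(−kt), t = ln(C₀/C)/k = ln(160/57.0)/0.60 = 1.032/0.60 = 1.72 d.
Distance = v·t = 0.59 m/s × 1.486e+05 s = 8.769e+04 m = 87.69 km.

87.7 km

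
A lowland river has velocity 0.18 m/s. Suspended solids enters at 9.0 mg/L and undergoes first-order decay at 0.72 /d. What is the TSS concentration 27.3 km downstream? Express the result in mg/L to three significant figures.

Travel time t = 27.3 km / 0.18 m/s = 2.73e+04/0.18 = 1.517e+05 s = 1.755 d.
First-order decay: C = 9.0·exp(−0.72·1.755) = 9.0·0.2826 = 2.543 mg/L.

2.54 mg/L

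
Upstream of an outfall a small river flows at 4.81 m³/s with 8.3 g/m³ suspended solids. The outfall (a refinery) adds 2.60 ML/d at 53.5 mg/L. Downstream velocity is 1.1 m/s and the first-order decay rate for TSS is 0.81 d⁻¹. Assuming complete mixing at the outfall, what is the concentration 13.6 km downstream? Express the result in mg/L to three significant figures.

7.64 mg/L

2.60 ML/d = 0.03009 m³/s.
After complete mixing, C₀ = (0.03009·53.5 + 4.81·8.3) / 4.84 = 8.581 mg/L.
Travel time t = 1.36e+04 m / 1.1 m/s = 1.236e+04 s = 0.1431 d.
C = 8.581·exp(−0.81·0.1431) = 8.581·0.8906 = 7.642 mg/L.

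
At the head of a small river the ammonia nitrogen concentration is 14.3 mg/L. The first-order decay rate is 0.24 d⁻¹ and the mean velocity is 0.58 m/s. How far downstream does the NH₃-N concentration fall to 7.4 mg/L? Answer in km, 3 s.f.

138 km

From C = C₀·e^(−kt), t = ln(C₀/C)/k = ln(14.3/7.4)/0.24 = 0.6588/0.24 = 2.745 d.
Distance = v·t = 0.58 m/s × 2.372e+05 s = 1.376e+05 m = 137.6 km.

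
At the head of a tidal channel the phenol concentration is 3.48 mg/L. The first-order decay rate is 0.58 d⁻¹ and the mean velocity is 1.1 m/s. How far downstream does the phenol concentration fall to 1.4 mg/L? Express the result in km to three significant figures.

From C = C₀·e^(−kt), t = ln(C₀/C)/k = ln(3.48/1.4)/0.58 = 0.9106/0.58 = 1.57 d.
Distance = v·t = 1.1 m/s × 1.356e+05 s = 1.492e+05 m = 149.2 km.

149 km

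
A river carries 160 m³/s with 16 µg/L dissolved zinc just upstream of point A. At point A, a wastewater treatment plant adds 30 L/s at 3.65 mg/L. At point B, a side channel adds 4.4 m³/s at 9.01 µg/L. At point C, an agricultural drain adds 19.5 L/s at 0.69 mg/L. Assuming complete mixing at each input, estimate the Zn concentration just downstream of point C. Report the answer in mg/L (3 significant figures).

0.0166 mg/L

16 µg/L = 0.016 mg/L.
30 L/s = 0.03 m³/s.
After input A: C = (160·0.016 + 0.03·3.65) / 160 = 0.01668 mg/L.
9.01 µg/L = 0.00901 mg/L.
After input B: C = (160·0.01668 + 4.4·0.00901) / 164.4 = 0.01648 mg/L.
19.5 L/s = 0.0195 m³/s.
After input C: C = (164.4·0.01648 + 0.0195·0.69) / 164.4 = 0.01656 mg/L.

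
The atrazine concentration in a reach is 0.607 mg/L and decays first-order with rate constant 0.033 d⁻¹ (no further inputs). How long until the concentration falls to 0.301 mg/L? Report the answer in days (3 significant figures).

t = ln(C₀/C)/k = ln(0.607/0.301)/0.033 = 0.7014/0.033 = 21.26 d.

21.3 d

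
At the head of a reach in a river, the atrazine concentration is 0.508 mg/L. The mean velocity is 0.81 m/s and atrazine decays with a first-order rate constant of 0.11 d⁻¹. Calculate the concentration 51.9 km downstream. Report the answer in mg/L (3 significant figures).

0.468 mg/L

Travel time t = 51.9 km / 0.81 m/s = 5.19e+04/0.81 = 6.407e+04 s = 0.7416 d.
First-order decay: C = 0.508·exp(−0.11·0.7416) = 0.508·0.9217 = 0.4682 mg/L.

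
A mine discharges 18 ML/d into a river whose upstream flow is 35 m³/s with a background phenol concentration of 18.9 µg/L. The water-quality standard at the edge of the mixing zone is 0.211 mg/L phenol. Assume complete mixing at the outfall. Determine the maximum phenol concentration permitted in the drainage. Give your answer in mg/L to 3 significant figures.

18 ML/d = 0.2083 m³/s.
18.9 µg/L = 0.0189 mg/L.
Mass balance: 0.211·35.21 = 0.2083·Cₑ + 35·0.0189.
Cₑ = (7.429 − 0.6615) / 0.2083 = 32.48 mg/L.

32.5 mg/L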